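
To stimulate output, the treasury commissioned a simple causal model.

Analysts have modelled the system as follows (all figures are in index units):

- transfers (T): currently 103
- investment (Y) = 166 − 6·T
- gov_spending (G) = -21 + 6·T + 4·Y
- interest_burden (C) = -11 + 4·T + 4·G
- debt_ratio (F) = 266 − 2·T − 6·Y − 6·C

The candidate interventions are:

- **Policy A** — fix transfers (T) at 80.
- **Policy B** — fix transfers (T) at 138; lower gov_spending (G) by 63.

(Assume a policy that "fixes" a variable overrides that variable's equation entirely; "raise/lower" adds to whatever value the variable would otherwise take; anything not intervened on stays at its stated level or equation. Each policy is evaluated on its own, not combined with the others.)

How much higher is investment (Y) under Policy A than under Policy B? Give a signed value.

348

Policy A (T := 80):
  T = 80
  Y = 166 − 6·80 = -314
Policy B (T := 138, G − 63):
  T = 138
  Y = 166 − 6·138 = -662
Y: -314 − (-662) = 348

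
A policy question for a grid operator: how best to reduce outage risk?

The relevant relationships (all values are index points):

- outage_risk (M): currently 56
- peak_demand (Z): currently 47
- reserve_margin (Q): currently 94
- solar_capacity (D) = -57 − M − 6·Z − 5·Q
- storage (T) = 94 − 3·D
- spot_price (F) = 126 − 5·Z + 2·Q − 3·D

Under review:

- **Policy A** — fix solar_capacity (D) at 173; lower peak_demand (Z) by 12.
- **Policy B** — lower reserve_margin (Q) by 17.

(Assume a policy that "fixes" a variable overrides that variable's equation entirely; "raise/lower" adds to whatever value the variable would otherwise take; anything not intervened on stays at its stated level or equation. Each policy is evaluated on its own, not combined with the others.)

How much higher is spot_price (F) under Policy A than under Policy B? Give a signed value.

Policy A (D := 173, Z − 12):
  M = 56
  Z = 47 − 12 = 35
  Q = 94
  D = 173
  F = 126 − 5·35 + 2·94 − 3·173 = -380
Policy B (Q − 17):
  M = 56
  Z = 47
  Q = 94 − 17 = 77
  D = -57 − 56 − 6·47 − 5·77 = -780
  F = 126 − 5·47 + 2·77 − 3·(-780) = 2385
F: -380 − 2385 = -2765

-2765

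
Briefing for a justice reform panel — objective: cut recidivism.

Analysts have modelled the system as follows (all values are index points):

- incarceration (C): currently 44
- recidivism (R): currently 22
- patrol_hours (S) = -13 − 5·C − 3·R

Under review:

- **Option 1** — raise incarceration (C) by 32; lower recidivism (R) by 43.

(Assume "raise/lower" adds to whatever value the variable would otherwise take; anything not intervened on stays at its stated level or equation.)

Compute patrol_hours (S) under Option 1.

Option 1 (C + 32, R − 43):
  C = 44 + 32 = 76
  R = 22 − 43 = -21
  S = -13 − 5·76 − 3·(-21) = -330

-330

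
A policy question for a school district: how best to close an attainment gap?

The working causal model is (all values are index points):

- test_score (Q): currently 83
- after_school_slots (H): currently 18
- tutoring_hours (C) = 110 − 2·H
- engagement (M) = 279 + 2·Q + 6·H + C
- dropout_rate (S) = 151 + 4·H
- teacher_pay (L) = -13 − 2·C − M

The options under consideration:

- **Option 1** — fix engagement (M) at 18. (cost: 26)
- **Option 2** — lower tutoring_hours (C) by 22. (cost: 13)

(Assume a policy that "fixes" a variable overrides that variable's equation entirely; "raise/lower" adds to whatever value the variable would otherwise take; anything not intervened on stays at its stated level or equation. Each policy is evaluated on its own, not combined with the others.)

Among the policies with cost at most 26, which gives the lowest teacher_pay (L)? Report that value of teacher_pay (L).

-722

Option 1 (M := 18):
  Q = 83
  H = 18
  C = 110 − 2·18 = 74
  M = 18
  L = -13 − 2·74 − 18 = -179
Option 2 (C − 22):
  Q = 83
  H = 18
  C = 110 − 2·18 (−22 from intervention) = 52
  M = 279 + 2·83 + 6·18 + 52 = 605
  L = -13 − 2·52 − 605 = -722
Comparing — Option 1: L=-179, Option 2: L=-722. Lowest is -722 (Option 2).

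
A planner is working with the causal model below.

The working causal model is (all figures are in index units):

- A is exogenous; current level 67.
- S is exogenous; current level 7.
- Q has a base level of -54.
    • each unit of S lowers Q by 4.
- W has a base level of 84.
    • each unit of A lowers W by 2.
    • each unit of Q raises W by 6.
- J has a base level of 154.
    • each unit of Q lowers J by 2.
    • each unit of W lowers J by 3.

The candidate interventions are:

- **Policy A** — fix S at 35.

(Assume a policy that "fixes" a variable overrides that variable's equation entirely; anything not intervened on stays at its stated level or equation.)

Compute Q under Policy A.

Policy A (S := 35):
  S = 35
  Q = -54 − 4·35 = -194

-194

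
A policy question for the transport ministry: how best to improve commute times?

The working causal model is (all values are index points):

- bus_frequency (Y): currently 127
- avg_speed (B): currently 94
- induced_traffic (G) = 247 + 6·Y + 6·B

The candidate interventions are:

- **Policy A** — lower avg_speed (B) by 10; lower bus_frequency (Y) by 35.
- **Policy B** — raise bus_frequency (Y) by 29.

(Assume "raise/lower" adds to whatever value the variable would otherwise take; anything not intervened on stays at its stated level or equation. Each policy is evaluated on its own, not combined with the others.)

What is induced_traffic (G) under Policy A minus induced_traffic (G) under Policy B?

Policy A (B − 10, Y − 35):
  Y = 127 − 35 = 92
  B = 94 − 10 = 84
  G = 247 + 6·92 + 6·84 = 1303
Policy B (Y + 29):
  Y = 127 + 29 = 156
  B = 94
  G = 247 + 6·156 + 6·94 = 1747
G: 1303 − 1747 = -444

-444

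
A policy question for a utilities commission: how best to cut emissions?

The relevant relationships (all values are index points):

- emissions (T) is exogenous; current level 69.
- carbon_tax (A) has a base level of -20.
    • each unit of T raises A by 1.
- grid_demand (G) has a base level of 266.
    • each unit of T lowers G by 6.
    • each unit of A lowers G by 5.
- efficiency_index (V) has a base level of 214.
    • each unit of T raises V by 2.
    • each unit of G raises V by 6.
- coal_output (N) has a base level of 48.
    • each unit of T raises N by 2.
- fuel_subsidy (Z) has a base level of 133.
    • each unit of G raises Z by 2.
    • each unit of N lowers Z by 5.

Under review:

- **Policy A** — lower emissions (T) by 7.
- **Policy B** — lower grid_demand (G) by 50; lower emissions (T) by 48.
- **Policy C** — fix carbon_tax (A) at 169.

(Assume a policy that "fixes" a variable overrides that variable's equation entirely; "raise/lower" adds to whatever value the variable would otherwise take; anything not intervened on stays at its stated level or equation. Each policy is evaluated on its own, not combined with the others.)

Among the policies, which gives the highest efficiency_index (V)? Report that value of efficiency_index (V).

Policy A (T − 7):
  T = 69 − 7 = 62
  A = -20 + 62 = 42
  G = 266 − 6·62 − 5·42 = -316
  V = 214 + 2·62 + 6·(-316) = -1558
Policy B (G − 50, T − 48):
  T = 69 − 48 = 21
  A = -20 + 21 = 1
  G = 266 − 6·21 − 5·1 (−50 from intervention) = 85
  V = 214 + 2·21 + 6·85 = 766
Policy C (A := 169):
  T = 69
  A = 169
  G = 266 − 6·69 − 5·169 = -993
  V = 214 + 2·69 + 6·(-993) = -5606
Comparing — Policy A: V=-1558, Policy B: V=766, Policy C: V=-5606. Highest is 766 (Policy B).

766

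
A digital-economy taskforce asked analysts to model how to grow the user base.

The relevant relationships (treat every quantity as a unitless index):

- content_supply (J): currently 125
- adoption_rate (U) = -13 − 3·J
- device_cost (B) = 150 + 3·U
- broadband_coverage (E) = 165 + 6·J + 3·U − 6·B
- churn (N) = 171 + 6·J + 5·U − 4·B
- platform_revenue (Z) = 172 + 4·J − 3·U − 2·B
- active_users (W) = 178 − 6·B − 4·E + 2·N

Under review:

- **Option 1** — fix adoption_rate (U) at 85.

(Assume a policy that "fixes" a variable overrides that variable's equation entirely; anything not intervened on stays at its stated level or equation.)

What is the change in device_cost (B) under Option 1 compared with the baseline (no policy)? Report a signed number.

1419

Baseline:
  J = 125
  U = -13 − 3·125 = -388
  B = 150 + 3·(-388) = -1014
Option 1 (U := 85):
  J = 125
  U = 85
  B = 150 + 3·85 = 405
Change in B: 405 − (-1014) = 1419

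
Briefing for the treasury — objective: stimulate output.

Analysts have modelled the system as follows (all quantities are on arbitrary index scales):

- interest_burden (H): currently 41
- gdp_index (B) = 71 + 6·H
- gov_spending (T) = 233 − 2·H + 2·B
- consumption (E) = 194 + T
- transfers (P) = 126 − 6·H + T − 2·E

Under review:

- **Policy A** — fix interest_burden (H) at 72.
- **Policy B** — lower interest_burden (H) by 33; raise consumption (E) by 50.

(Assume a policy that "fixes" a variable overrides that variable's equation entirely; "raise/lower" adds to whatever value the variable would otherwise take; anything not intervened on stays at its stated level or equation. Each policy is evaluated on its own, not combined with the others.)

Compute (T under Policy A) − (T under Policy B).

640

Policy A (H := 72):
  H = 72
  B = 71 + 6·72 = 503
  T = 233 − 2·72 + 2·503 = 1095
Policy B (H − 33, E + 50):
  H = 41 − 33 = 8
  B = 71 + 6·8 = 119
  T = 233 − 2·8 + 2·119 = 455
T: 1095 − 455 = 640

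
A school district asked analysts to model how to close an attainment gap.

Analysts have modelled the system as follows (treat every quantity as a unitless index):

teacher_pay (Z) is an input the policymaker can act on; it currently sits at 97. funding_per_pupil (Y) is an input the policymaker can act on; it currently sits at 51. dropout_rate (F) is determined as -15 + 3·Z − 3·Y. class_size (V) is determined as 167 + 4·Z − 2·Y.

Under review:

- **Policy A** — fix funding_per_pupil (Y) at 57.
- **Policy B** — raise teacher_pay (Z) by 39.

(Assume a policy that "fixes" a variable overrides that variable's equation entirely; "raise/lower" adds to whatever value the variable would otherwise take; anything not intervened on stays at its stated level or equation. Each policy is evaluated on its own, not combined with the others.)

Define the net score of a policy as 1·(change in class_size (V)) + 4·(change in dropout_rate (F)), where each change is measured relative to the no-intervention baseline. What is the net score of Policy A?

Baseline:
  Z = 97
  Y = 51
  F = -15 + 3·97 − 3·51 = 123
  V = 167 + 4·97 − 2·51 = 453
Policy A (Y := 57):
  Z = 97
  Y = 57
  F = -15 + 3·97 − 3·57 = 105
  V = 167 + 4·97 − 2·57 = 441
ΔV = 441 − 453 = -12; ΔF = 105 − 123 = -18
Score = 1·(-12) + 4·(-18) = -84

-84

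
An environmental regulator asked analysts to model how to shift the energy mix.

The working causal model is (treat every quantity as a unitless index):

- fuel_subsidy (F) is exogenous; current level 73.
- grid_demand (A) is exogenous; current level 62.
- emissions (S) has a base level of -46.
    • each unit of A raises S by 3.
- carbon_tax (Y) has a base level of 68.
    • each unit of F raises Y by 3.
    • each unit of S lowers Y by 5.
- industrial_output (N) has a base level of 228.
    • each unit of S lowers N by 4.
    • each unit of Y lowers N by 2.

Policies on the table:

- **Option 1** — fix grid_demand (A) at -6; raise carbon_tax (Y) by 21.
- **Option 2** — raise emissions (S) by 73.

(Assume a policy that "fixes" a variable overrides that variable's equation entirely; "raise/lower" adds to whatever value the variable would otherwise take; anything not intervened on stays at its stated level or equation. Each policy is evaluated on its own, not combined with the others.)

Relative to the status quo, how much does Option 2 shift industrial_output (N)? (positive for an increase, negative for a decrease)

438

Baseline:
  F = 73
  A = 62
  S = -46 + 3·62 = 140
  Y = 68 + 3·73 − 5·140 = -413
  N = 228 − 4·140 − 2·(-413) = 494
Option 2 (S + 73):
  F = 73
  A = 62
  S = -46 + 3·62 (+73 from intervention) = 213
  Y = 68 + 3·73 − 5·213 = -778
  N = 228 − 4·213 − 2·(-778) = 932
Change in N: 932 − 494 = 438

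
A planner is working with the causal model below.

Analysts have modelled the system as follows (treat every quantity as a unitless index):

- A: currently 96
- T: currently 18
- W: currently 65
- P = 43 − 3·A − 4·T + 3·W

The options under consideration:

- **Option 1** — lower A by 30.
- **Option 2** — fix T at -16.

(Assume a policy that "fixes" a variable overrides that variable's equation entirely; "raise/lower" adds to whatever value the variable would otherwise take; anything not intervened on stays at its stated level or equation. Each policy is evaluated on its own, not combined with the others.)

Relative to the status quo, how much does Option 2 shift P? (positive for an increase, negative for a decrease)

136

Baseline:
  A = 96
  T = 18
  W = 65
  P = 43 − 3·96 − 4·18 + 3·65 = -122
Option 2 (T := -16):
  A = 96
  T = -16
  W = 65
  P = 43 − 3·96 − 4·(-16) + 3·65 = 14
Change in P: 14 − (-122) = 136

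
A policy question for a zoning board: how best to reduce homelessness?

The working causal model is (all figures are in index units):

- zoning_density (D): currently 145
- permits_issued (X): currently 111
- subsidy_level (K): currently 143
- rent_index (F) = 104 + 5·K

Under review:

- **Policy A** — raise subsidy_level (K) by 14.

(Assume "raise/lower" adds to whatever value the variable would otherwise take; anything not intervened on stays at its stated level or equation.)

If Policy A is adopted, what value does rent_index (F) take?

889

Policy A (K + 14):
  K = 143 + 14 = 157
  F = 104 + 5·157 = 889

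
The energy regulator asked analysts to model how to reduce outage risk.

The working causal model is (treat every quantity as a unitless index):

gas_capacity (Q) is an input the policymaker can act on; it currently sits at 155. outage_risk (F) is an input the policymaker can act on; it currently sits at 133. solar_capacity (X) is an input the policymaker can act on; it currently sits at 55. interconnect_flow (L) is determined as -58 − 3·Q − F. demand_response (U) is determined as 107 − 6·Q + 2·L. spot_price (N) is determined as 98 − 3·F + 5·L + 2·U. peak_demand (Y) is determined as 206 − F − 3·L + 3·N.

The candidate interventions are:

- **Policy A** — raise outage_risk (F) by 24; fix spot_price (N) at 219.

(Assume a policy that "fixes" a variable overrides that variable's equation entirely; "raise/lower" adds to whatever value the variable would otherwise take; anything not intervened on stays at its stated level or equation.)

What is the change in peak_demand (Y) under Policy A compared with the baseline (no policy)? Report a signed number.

24258

Baseline:
  Q = 155
  F = 133
  L = -58 − 3·155 − 133 = -656
  U = 107 − 6·155 + 2·(-656) = -2135
  N = 98 − 3·133 + 5·(-656) + 2·(-2135) = -7851
  Y = 206 − 133 − 3·(-656) + 3·(-7851) = -21512
Policy A (F + 24, N := 219):
  Q = 155
  F = 133 + 24 = 157
  L = -58 − 3·155 − 157 = -680
  U = 107 − 6·155 + 2·(-680) = -2183
  N = 219
  Y = 206 − 157 − 3·(-680) + 3·219 = 2746
Change in Y: 2746 − (-21512) = 24258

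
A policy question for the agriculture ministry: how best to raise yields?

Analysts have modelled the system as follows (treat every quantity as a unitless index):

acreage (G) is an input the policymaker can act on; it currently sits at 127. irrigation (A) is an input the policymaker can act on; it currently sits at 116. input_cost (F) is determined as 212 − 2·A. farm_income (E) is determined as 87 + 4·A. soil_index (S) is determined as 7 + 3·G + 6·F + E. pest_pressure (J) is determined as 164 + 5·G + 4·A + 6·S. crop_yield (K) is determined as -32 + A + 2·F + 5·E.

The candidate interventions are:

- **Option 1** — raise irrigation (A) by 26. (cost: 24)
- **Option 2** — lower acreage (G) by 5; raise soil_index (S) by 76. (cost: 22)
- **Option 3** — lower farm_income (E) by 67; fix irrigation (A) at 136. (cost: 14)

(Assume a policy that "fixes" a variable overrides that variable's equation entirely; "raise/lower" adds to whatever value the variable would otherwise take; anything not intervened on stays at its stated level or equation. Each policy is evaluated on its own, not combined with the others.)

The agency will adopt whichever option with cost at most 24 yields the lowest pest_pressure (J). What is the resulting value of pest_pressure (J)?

Option 1 (A + 26):
  G = 127
  A = 116 + 26 = 142
  F = 212 − 2·142 = -72
  E = 87 + 4·142 = 655
  S = 7 + 3·127 + 6·(-72) + 655 = 611
  J = 164 + 5·127 + 4·142 + 6·611 = 5033
Option 2 (G − 5, S + 76):
  G = 127 − 5 = 122
  A = 116
  F = 212 − 2·116 = -20
  E = 87 + 4·116 = 551
  S = 7 + 3·122 + 6·(-20) + 551 (+76 from intervention) = 880
  J = 164 + 5·122 + 4·116 + 6·880 = 6518
Option 3 (E − 67, A := 136):
  G = 127
  A = 136
  F = 212 − 2·136 = -60
  E = 87 + 4·136 (−67 from intervention) = 564
  S = 7 + 3·127 + 6·(-60) + 564 = 592
  J = 164 + 5·127 + 4·136 + 6·592 = 4895
Comparing — Option 1: J=5033, Option 2: J=6518, Option 3: J=4895. Lowest is 4895 (Option 3).

4895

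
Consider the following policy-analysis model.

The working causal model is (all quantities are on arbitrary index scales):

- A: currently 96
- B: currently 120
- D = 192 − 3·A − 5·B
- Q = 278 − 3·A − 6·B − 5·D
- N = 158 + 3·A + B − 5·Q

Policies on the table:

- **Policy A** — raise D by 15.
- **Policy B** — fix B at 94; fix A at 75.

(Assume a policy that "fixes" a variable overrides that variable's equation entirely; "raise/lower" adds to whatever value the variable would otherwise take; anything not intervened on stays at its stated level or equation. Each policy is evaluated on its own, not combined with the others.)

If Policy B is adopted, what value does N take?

Policy B (B := 94, A := 75):
  A = 75
  B = 94
  D = 192 − 3·75 − 5·94 = -503
  Q = 278 − 3·75 − 6·94 − 5·(-503) = 2004
  N = 158 + 3·75 + 94 − 5·2004 = -9543

-9543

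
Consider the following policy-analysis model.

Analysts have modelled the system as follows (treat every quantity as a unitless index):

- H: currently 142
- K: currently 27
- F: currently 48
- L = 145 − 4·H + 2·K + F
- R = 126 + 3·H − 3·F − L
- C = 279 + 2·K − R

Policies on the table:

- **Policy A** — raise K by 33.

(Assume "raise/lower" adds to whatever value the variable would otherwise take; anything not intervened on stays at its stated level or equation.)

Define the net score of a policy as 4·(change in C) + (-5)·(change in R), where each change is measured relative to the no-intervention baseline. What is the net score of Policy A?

Baseline:
  H = 142
  K = 27
  F = 48
  L = 145 − 4·142 + 2·27 + 48 = -321
  R = 126 + 3·142 − 3·48 − (-321) = 729
  C = 279 + 2·27 − 729 = -396
Policy A (K + 33):
  H = 142
  K = 27 + 33 = 60
  F = 48
  L = 145 − 4·142 + 2·60 + 48 = -255
  R = 126 + 3·142 − 3·48 − (-255) = 663
  C = 279 + 2·60 − 663 = -264
ΔC = -264 − (-396) = 132; ΔR = 663 − 729 = -66
Score = 4·132 + (-5)·(-66) = 858

858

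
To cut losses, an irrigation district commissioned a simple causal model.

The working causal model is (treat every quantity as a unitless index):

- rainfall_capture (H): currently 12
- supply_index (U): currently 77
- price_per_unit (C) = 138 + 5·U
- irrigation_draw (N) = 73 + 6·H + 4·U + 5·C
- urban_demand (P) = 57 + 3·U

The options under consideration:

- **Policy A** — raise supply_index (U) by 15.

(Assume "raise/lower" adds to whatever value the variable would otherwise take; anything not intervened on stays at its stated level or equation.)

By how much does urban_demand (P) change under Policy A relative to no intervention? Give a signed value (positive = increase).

45

Baseline:
  U = 77
  P = 57 + 3·77 = 288
Policy A (U + 15):
  U = 77 + 15 = 92
  P = 57 + 3·92 = 333
Change in P: 333 − 288 = 45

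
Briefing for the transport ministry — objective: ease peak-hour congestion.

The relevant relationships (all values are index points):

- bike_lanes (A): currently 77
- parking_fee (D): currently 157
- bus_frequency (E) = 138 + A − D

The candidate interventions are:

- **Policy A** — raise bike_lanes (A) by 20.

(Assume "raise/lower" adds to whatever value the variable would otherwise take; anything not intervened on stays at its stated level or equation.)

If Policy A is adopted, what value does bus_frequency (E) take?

Policy A (A + 20):
  A = 77 + 20 = 97
  D = 157
  E = 138 + 97 − 157 = 78

78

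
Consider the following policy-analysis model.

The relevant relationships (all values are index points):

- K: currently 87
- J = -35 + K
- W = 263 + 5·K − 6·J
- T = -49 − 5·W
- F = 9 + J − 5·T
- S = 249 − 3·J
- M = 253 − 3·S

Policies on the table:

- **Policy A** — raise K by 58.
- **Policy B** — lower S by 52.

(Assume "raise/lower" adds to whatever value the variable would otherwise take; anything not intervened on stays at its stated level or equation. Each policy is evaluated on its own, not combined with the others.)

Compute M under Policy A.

496

Policy A (K + 58):
  K = 87 + 58 = 145
  J = -35 + 145 = 110
  S = 249 − 3·110 = -81
  M = 253 − 3·(-81) = 496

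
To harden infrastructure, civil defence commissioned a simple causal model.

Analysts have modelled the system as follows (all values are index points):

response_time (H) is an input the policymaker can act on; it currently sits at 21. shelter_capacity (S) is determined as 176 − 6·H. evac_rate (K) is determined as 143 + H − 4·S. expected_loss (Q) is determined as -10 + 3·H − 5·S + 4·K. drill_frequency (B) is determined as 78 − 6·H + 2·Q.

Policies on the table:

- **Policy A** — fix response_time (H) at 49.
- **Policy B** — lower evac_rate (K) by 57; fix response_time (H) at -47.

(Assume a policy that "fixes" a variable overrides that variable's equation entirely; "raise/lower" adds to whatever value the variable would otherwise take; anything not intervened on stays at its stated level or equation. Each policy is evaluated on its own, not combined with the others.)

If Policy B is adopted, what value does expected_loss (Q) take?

-9613

Policy B (K − 57, H := -47):
  H = -47
  S = 176 − 6·(-47) = 458
  K = 143 + (-47) − 4·458 (−57 from intervention) = -1793
  Q = -10 + 3·(-47) − 5·458 + 4·(-1793) = -9613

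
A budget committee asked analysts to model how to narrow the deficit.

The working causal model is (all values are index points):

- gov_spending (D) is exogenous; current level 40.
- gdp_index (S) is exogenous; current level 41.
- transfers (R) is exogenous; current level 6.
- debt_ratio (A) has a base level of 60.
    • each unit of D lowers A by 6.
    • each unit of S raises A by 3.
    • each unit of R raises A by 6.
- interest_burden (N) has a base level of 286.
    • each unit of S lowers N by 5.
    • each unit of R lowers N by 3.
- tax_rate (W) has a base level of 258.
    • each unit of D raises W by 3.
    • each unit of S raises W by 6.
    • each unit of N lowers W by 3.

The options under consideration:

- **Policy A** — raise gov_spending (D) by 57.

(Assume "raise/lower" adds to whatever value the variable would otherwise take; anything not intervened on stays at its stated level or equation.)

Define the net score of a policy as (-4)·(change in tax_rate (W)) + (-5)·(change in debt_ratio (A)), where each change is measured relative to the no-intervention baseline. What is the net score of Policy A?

1026

Baseline:
  D = 40
  S = 41
  R = 6
  A = 60 − 6·40 + 3·41 + 6·6 = -21
  N = 286 − 5·41 − 3·6 = 63
  W = 258 + 3·40 + 6·41 − 3·63 = 435
Policy A (D + 57):
  D = 40 + 57 = 97
  S = 41
  R = 6
  A = 60 − 6·97 + 3·41 + 6·6 = -363
  N = 286 − 5·41 − 3·6 = 63
  W = 258 + 3·97 + 6·41 − 3·63 = 606
ΔW = 606 − 435 = 171; ΔA = -363 − (-21) = -342
Score = (-4)·171 + (-5)·(-342) = 1026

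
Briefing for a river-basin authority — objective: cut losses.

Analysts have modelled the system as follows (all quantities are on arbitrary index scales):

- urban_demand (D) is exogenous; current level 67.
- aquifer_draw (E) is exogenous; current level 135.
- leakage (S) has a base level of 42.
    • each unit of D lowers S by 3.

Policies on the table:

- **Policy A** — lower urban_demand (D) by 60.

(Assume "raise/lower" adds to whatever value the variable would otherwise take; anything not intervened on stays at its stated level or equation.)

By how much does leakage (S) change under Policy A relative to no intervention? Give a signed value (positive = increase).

180

Baseline:
  D = 67
  S = 42 − 3·67 = -159
Policy A (D − 60):
  D = 67 − 60 = 7
  S = 42 − 3·7 = 21
Change in S: 21 − (-159) = 180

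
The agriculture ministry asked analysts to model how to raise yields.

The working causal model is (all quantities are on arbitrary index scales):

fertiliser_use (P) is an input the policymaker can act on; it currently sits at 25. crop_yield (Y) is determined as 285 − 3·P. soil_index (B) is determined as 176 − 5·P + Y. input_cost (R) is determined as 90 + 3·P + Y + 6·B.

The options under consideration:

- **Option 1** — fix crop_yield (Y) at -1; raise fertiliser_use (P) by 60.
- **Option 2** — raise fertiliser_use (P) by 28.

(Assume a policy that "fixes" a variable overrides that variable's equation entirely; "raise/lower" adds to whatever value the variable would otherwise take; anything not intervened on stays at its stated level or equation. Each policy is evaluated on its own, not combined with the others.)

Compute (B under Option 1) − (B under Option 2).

-287

Option 1 (Y := -1, P + 60):
  P = 25 + 60 = 85
  Y = -1
  B = 176 − 5·85 + (-1) = -250
Option 2 (P + 28):
  P = 25 + 28 = 53
  Y = 285 − 3·53 = 126
  B = 176 − 5·53 + 126 = 37
B: -250 − 37 = -287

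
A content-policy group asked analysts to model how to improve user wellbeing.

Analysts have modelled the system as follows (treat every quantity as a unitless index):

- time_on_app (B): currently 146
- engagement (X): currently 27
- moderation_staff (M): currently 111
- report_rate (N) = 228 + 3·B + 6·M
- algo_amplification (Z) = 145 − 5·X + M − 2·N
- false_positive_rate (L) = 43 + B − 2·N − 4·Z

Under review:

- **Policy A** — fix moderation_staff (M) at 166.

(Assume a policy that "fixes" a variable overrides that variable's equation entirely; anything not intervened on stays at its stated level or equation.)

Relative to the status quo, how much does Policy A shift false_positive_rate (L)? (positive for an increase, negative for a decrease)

Baseline:
  B = 146
  X = 27
  M = 111
  N = 228 + 3·146 + 6·111 = 1332
  Z = 145 − 5·27 + 111 − 2·1332 = -2543
  L = 43 + 146 − 2·1332 − 4·(-2543) = 7697
Policy A (M := 166):
  B = 146
  X = 27
  M = 166
  N = 228 + 3·146 + 6·166 = 1662
  Z = 145 − 5·27 + 166 − 2·1662 = -3148
  L = 43 + 146 − 2·1662 − 4·(-3148) = 9457
Change in L: 9457 − 7697 = 1760

1760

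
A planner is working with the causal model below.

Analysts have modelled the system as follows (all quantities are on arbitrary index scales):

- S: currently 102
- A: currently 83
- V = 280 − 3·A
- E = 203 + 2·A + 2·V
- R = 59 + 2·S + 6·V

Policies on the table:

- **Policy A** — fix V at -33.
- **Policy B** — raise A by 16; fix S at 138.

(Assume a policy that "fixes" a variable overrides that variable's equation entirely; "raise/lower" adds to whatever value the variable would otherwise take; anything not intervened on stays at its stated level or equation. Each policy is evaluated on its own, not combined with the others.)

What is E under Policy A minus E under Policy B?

Policy A (V := -33):
  A = 83
  V = -33
  E = 203 + 2·83 + 2·(-33) = 303
Policy B (A + 16, S := 138):
  A = 83 + 16 = 99
  V = 280 − 3·99 = -17
  E = 203 + 2·99 + 2·(-17) = 367
E: 303 − 367 = -64

-64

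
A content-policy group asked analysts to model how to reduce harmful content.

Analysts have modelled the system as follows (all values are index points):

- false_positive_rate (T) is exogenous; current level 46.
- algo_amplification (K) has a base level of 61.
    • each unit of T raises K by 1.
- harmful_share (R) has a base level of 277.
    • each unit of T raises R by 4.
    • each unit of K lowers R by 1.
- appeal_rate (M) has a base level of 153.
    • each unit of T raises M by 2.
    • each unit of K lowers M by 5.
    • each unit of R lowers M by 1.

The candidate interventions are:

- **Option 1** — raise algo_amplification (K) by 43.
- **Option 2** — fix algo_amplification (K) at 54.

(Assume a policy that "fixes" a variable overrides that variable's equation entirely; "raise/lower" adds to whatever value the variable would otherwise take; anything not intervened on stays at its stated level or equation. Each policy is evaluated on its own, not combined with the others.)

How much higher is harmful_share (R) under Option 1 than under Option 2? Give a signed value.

Option 1 (K + 43):
  T = 46
  K = 61 + 46 (+43 from intervention) = 150
  R = 277 + 4·46 − 150 = 311
Option 2 (K := 54):
  T = 46
  K = 54
  R = 277 + 4·46 − 54 = 407
R: 311 − 407 = -96

-96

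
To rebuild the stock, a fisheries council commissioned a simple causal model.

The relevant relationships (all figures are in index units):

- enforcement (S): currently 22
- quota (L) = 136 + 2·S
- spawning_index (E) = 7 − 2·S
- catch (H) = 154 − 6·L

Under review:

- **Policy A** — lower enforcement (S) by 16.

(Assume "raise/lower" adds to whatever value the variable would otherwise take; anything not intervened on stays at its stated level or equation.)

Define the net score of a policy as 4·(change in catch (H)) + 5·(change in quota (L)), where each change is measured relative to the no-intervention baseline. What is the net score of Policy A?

608

Baseline:
  S = 22
  L = 136 + 2·22 = 180
  H = 154 − 6·180 = -926
Policy A (S − 16):
  S = 22 − 16 = 6
  L = 136 + 2·6 = 148
  H = 154 − 6·148 = -734
ΔH = -734 − (-926) = 192; ΔL = 148 − 180 = -32
Score = 4·192 + 5·(-32) = 608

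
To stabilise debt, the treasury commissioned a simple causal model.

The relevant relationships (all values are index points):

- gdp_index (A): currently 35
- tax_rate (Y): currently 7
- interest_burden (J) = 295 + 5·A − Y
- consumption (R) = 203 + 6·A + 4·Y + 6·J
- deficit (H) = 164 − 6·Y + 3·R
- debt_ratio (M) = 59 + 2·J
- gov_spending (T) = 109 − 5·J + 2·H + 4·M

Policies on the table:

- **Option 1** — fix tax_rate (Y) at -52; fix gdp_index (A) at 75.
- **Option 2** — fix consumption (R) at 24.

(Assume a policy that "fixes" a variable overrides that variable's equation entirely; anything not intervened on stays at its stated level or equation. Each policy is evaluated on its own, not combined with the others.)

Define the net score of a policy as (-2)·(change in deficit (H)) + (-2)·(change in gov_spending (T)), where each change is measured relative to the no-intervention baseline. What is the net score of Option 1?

Baseline:
  A = 35
  Y = 7
  J = 295 + 5·35 − 7 = 463
  R = 203 + 6·35 + 4·7 + 6·463 = 3219
  H = 164 − 6·7 + 3·3219 = 9779
  M = 59 + 2·463 = 985
  T = 109 − 5·463 + 2·9779 + 4·985 = 21292
Option 1 (Y := -52, A := 75):
  A = 75
  Y = -52
  J = 295 + 5·75 − (-52) = 722
  R = 203 + 6·75 + 4·(-52) + 6·722 = 4777
  H = 164 − 6·(-52) + 3·4777 = 14807
  M = 59 + 2·722 = 1503
  T = 109 − 5·722 + 2·14807 + 4·1503 = 32125
ΔH = 14807 − 9779 = 5028; ΔT = 32125 − 21292 = 10833
Score = (-2)·5028 + (-2)·10833 = -31722

-31722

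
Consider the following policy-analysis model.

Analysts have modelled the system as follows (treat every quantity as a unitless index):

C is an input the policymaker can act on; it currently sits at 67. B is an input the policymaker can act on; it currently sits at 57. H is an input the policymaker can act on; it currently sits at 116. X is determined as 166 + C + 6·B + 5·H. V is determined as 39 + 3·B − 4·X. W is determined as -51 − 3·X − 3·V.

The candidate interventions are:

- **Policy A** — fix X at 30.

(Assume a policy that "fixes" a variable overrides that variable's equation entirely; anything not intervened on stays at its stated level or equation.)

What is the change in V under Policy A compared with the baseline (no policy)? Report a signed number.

4500

Baseline:
  C = 67
  B = 57
  H = 116
  X = 166 + 67 + 6·57 + 5·116 = 1155
  V = 39 + 3·57 − 4·1155 = -4410
Policy A (X := 30):
  C = 67
  B = 57
  H = 116
  X = 30
  V = 39 + 3·57 − 4·30 = 90
Change in V: 90 − (-4410) = 4500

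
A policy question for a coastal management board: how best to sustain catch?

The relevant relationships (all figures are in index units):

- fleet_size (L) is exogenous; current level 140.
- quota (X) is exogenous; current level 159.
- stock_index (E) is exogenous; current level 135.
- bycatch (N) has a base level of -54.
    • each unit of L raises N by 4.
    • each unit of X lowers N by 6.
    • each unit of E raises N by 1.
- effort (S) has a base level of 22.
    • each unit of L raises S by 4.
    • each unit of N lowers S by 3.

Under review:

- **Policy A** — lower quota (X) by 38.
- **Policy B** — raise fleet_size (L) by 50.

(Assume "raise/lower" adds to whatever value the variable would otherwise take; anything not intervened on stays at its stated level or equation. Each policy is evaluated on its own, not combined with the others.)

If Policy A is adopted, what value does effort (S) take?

837

Policy A (X − 38):
  L = 140
  X = 159 − 38 = 121
  E = 135
  N = -54 + 4·140 − 6·121 + 135 = -85
  S = 22 + 4·140 − 3·(-85) = 837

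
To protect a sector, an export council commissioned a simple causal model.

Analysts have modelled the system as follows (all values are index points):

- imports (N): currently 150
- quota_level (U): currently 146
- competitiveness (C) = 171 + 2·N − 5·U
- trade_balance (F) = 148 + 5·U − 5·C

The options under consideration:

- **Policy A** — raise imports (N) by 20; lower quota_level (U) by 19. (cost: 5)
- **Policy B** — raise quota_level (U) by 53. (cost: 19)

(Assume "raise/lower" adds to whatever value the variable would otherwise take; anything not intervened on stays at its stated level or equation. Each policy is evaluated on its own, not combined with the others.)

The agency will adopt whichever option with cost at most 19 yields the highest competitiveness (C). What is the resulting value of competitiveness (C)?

Policy A (N + 20, U − 19):
  N = 150 + 20 = 170
  U = 146 − 19 = 127
  C = 171 + 2·170 − 5·127 = -124
Policy B (U + 53):
  N = 150
  U = 146 + 53 = 199
  C = 171 + 2·150 − 5·199 = -524
Comparing — Policy A: C=-124, Policy B: C=-524. Highest is -124 (Policy A).

-124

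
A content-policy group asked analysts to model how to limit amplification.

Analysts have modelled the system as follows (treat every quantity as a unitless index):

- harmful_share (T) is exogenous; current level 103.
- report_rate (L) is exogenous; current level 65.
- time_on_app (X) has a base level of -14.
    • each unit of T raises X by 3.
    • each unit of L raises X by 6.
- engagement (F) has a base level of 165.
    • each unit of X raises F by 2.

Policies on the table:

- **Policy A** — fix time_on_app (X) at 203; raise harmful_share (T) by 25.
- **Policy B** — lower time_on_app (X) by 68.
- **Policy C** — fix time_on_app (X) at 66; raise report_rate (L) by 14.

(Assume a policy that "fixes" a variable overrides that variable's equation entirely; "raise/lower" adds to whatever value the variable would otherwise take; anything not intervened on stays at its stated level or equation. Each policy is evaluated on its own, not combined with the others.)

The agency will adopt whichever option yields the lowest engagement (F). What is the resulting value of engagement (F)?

297

Policy A (X := 203, T + 25):
  T = 103 + 25 = 128
  L = 65
  X = 203
  F = 165 + 2·203 = 571
Policy B (X − 68):
  T = 103
  L = 65
  X = -14 + 3·103 + 6·65 (−68 from intervention) = 617
  F = 165 + 2·617 = 1399
Policy C (X := 66, L + 14):
  T = 103
  L = 65 + 14 = 79
  X = 66
  F = 165 + 2·66 = 297
Comparing — Policy A: F=571, Policy B: F=1399, Policy C: F=297. Lowest is 297 (Policy C).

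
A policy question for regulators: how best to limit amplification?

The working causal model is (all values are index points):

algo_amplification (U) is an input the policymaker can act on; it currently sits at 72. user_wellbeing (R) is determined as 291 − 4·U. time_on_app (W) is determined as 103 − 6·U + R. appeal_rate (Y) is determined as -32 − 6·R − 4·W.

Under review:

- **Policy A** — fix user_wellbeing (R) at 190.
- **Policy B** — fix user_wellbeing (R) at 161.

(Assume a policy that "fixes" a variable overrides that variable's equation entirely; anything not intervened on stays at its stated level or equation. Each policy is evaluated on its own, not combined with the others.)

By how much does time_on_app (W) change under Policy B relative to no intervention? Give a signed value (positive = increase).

158

Baseline:
  U = 72
  R = 291 − 4·72 = 3
  W = 103 − 6·72 + 3 = -326
Policy B (R := 161):
  U = 72
  R = 161
  W = 103 − 6·72 + 161 = -168
Change in W: -168 − (-326) = 158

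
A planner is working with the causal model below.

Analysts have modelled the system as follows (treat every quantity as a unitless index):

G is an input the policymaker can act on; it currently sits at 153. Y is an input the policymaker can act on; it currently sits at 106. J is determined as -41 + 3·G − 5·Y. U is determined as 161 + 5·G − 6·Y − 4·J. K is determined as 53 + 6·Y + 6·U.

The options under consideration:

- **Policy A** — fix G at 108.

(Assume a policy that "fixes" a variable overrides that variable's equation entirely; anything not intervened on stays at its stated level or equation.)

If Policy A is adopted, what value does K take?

Policy A (G := 108):
  G = 108
  Y = 106
  J = -41 + 3·108 − 5·106 = -247
  U = 161 + 5·108 − 6·106 − 4·(-247) = 1053
  K = 53 + 6·106 + 6·1053 = 7007

7007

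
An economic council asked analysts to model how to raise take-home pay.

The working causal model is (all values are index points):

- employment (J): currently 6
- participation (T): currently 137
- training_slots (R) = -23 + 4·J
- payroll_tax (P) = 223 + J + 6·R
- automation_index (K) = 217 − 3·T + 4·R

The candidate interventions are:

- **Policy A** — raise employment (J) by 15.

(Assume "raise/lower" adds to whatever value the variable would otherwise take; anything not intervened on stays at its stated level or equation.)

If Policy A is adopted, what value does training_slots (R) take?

61

Policy A (J + 15):
  J = 6 + 15 = 21
  R = -23 + 4·21 = 61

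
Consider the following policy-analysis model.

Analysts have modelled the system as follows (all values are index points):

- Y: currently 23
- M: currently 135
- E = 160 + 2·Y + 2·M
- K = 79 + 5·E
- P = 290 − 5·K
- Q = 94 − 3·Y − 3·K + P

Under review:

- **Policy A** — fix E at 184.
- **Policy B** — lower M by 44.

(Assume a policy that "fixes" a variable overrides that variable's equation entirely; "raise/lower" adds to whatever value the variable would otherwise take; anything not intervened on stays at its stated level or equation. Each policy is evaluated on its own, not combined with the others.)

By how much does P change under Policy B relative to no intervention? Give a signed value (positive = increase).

2200

Baseline:
  Y = 23
  M = 135
  E = 160 + 2·23 + 2·135 = 476
  K = 79 + 5·476 = 2459
  P = 290 − 5·2459 = -12005
Policy B (M − 44):
  Y = 23
  M = 135 − 44 = 91
  E = 160 + 2·23 + 2·91 = 388
  K = 79 + 5·388 = 2019
  P = 290 − 5·2019 = -9805
Change in P: -9805 − (-12005) = 2200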